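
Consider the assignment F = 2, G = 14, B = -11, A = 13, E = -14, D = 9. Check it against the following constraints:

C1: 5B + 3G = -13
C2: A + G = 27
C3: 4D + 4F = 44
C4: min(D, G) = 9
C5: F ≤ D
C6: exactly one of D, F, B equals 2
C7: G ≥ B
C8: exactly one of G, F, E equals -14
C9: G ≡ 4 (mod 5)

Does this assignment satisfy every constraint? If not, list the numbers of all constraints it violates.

C1: 5B + 3G = 5(-11) + 3(14) = -13  true
C2: A + G = 13 + 14 = 27  true
C3: 4D + 4F = 4(9) + 4(2) = 44  true
C4: min(9, 14) = 9  true
C5: F = 2, D = 9; 2 ≤ 9  true
C6: D=9, F=2, B=-11; 1 of them equals 2  true
C7: G = 14, B = -11; 14 ≥ -11  true
C8: G=14, F=2, E=-14; 1 of them equals -14  true
C9: 14 mod 5 = 4  true

None — every constraint holds.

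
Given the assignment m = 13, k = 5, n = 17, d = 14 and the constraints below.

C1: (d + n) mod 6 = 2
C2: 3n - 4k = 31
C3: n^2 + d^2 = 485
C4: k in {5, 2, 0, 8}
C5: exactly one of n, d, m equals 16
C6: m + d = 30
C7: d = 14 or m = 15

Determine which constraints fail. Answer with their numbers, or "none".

No — constraints 1, 5, and 6 are not satisfied.

C1: d + n = 31; 31 mod 6 = 1, not 2  fails
C2: 3n - 4k = 3(17) - 4(5) = 31  holds
C3: n^2 + d^2 = 17^2 + 14^2 = 289 + 196 = 485  holds
C4: k = 5 is in {5, 2, 0, 8}  holds
C5: n=17, d=14, m=13; 0 of them equal 16, not exactly one  fails
C6: m + d = 13 + 14 = 27, not 30  fails
C7: d = 14 = 14 (first disjunct)  holds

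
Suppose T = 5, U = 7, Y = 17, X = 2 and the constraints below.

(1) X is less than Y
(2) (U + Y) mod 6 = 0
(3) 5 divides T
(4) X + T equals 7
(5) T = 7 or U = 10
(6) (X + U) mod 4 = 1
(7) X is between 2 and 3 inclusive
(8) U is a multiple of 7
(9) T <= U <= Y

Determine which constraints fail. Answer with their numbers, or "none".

Constraint 5 does not hold.

(1) X = 2, Y = 17; 2 < 17 — OK.
(2) U + Y = 24; 24 mod 6 = 0 — OK.
(3) 5 / 5 = 1, so 5 divides 5 — OK.
(4) X + T = 2 + 5 = 7 — OK.
(5) T = 5 ≠ 7 and U = 7 ≠ 10; both disjuncts false — violated.
(6) X + U = 9; 9 mod 4 = 1 — OK.
(7) X = 2 lies in [2, 3] — OK.
(8) 7 / 7 = 1, so 7 divides 7 — OK.
(9) values 5 <= 7 <= 17 — OK.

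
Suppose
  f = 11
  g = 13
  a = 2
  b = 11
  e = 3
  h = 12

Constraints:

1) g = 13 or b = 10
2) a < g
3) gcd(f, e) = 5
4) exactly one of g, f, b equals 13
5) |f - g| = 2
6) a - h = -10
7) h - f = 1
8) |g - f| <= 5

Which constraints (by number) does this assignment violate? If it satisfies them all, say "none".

1) g = 13 = 13 (first disjunct)  ✔
2) a = 2, g = 13; 2 < 13  ✔
3) gcd(11, 3) = 1, not 5  ✘
4) g=13, f=11, b=11; 1 of them equals 13  ✔
5) |11 - 13| = 2  ✔
6) a - h = 2 - 12 = -10  ✔
7) h - f = 12 - 11 = 1  ✔
8) |13 - 11| = 2; 2 ≤ 5  ✔

The assignment fails constraint 3.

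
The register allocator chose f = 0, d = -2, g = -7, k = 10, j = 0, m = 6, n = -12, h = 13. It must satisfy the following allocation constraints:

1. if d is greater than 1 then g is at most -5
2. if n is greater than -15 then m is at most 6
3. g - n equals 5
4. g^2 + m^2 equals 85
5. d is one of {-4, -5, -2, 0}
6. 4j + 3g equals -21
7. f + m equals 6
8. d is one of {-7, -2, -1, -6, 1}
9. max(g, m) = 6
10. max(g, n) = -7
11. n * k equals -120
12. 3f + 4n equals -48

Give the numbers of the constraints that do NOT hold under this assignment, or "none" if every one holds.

None — every constraint holds.

1. d = -2, not > 1; antecedent false, conditional vacuously true — holds.
2. n = -12 > -15, so we need m ≤ 6; m = 6 ≤ 6 — holds.
3. g - n = -7 - (-12) = 5 — holds.
4. g^2 + m^2 = (-7)^2 + 6^2 = 49 + 36 = 85 — holds.
5. d = -2 is in {-4, -5, -2, 0} — holds.
6. 4j + 3g = 4(0) + 3(-7) = -21 — holds.
7. f + m = 0 + 6 = 6 — holds.
8. d = -2 is in {-7, -2, -1, -6, 1} — holds.
9. max(-7, 6) = 6 — holds.
10. max(-7, -12) = -7 — holds.
11. n * k = -12 * 10 = -120 — holds.
12. 3f + 4n = 3(0) + 4(-12) = -48 — holds.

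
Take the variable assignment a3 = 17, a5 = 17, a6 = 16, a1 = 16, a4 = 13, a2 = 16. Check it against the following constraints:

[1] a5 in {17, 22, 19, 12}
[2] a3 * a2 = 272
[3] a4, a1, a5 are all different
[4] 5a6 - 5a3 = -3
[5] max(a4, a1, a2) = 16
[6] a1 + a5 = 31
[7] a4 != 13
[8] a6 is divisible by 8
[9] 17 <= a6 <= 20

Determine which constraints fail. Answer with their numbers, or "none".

No — constraints 4, 6, 7, and 9 are not satisfied.

[1] a5 = 17 is in {17, 22, 19, 12}  yes
[2] a3 * a2 = 17 * 16 = 272  yes
[3] values 13, 16, 17 are pairwise distinct  yes
[4] 5a6 - 5a3 = 5(16) - 5(17) = -5, not -3  no
[5] max(13, 16, 16) = 16  yes
[6] a1 + a5 = 16 + 17 = 33, not 31  no
[7] a4 = 13, but 13 is required to differ  no
[8] 16 / 8 = 2, so 8 divides 16  yes
[9] a6 = 16 is outside [17, 20]  no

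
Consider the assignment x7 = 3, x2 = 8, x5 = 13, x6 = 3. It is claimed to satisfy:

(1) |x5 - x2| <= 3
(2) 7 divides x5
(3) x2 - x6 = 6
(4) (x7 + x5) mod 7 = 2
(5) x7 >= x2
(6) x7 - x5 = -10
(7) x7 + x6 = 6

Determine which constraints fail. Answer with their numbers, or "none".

The assignment fails constraints 1, 2, 3, 5.

(1) |13 - 8| = 5; 5 > 3, exceeds bound 3  ✗
(2) 13 = 7*1 + 6, so 7 does not divide 13  ✗
(3) x2 - x6 = 8 - 3 = 5, not 6  ✗
(4) x7 + x5 = 16; 16 mod 7 = 2  ✓
(5) x7 = 3, x2 = 8; 3 < 8 (want ≥)  ✗
(6) x7 - x5 = 3 - 13 = -10  ✓
(7) x7 + x6 = 3 + 3 = 6  ✓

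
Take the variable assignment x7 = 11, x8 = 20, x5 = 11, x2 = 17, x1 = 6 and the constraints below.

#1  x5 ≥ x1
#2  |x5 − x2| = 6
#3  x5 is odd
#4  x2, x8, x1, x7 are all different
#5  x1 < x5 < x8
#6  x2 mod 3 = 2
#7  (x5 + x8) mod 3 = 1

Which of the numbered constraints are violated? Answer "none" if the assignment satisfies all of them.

All constraints are satisfied.

#1 x5 = 11, x1 = 6; 11 ≥ 6  true
#2 |11 − 17| = 6  true
#3 x5 = 11 is odd  true
#4 values 17, 20, 6, 11 are pairwise distinct  true
#5 values 6 < 11 < 20  true
#6 17 mod 3 = 2  true
#7 x5 + x8 = 31; 31 mod 3 = 1  true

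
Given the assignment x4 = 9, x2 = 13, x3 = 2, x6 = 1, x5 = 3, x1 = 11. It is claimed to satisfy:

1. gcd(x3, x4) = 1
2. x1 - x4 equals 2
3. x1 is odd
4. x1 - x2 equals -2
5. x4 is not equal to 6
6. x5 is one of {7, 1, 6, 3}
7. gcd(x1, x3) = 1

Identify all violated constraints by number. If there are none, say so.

1. gcd(2, 9) = 1 — satisfied.
2. x1 - x4 = 11 - 9 = 2 — satisfied.
3. x1 = 11 is odd — satisfied.
4. x1 - x2 = 11 - 13 = -2 — satisfied.
5. x4 = 9, and 9 ≠ 6 — satisfied.
6. x5 = 3 is in {7, 1, 6, 3} — satisfied.
7. gcd(11, 2) = 1 — satisfied.

All constraints are satisfied.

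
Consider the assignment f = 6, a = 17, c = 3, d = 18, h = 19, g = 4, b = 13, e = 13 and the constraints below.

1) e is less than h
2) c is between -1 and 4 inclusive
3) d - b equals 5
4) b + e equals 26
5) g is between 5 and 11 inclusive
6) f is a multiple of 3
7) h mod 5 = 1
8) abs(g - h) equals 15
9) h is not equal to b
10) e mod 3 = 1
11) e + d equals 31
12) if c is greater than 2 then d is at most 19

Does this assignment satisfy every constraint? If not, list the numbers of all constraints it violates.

Constraints 5 and 7 are violated.

1) e = 13, h = 19; 13 < 19 — OK.
2) c = 3 lies in [-1, 4] — OK.
3) d - b = 18 - 13 = 5 — OK.
4) b + e = 13 + 13 = 26 — OK.
5) g = 4 is outside [5, 11] — violated.
6) 6 / 3 = 2, so 3 divides 6 — OK.
7) 19 mod 5 = 4, not 1 — violated.
8) abs(4 - 19) = 15 — OK.
9) h = 19, b = 13; distinct — OK.
10) 13 mod 3 = 1 — OK.
11) e + d = 13 + 18 = 31 — OK.
12) c = 3 > 2, so we need d ≤ 19; d = 18 ≤ 19 — OK.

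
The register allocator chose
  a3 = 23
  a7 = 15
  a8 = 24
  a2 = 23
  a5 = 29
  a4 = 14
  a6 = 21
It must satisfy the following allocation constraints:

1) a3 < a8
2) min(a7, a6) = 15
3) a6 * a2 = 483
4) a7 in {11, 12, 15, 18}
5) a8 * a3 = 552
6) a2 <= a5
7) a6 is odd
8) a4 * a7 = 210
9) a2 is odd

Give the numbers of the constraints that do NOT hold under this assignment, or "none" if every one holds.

1) a3 = 23, a8 = 24; 23 < 24  ✔
2) min(15, 21) = 15  ✔
3) a6 * a2 = 21 * 23 = 483  ✔
4) a7 = 15 is in {11, 12, 15, 18}  ✔
5) a8 * a3 = 24 * 23 = 552  ✔
6) a2 = 23, a5 = 29; 23 ≤ 29  ✔
7) a6 = 21 is odd  ✔
8) a4 * a7 = 14 * 15 = 210  ✔
9) a2 = 23 is odd  ✔

The assignment satisfies every constraint.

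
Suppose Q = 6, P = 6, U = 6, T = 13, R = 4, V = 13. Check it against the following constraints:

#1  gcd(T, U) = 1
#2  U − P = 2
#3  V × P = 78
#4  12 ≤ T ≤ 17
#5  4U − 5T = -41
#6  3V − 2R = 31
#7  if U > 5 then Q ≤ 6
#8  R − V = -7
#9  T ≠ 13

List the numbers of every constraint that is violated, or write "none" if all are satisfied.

The assignment fails constraints 2, 8, 9.

#1 gcd(13, 6) = 1 — OK.
#2 U − P = 6 − 6 = 0, not 2 — violated.
#3 V × P = 13 × 6 = 78 — OK.
#4 T = 13 lies in [12, 17] — OK.
#5 4U − 5T = 4(6) − 5(13) = -41 — OK.
#6 3V − 2R = 3(13) − 2(4) = 31 — OK.
#7 U = 6 > 5, so we need Q ≤ 6; Q = 6 ≤ 6 — OK.
#8 R − V = 4 − 13 = -9, not -7 — violated.
#9 T = 13, but 13 is required to differ — violated.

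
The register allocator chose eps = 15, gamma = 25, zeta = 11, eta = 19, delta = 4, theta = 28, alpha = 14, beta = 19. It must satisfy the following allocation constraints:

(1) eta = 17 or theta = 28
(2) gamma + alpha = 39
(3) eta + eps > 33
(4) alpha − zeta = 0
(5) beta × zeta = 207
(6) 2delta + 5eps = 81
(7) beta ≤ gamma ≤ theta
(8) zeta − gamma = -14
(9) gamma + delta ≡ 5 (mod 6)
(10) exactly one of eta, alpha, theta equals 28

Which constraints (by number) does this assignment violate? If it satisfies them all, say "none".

(1) eta = 19 ≠ 17, but theta = 28 = 28 (second disjunct)  holds
(2) gamma + alpha = 25 + 14 = 39  holds
(3) eta + eps = 19 + 15 = 34; 34 > 33  holds
(4) alpha − zeta = 14 − 11 = 3, not 0  fails
(5) beta × zeta = 19 × 11 = 209, not 207  fails
(6) 2delta + 5eps = 2(4) + 5(15) = 83, not 81  fails
(7) values 19 ≤ 25 ≤ 28  holds
(8) zeta − gamma = 11 − 25 = -14  holds
(9) gamma + delta = 29; 29 mod 6 = 5  holds
(10) eta=19, alpha=14, theta=28; 1 of them equals 28  holds

The assignment fails constraints 4, 5, and 6.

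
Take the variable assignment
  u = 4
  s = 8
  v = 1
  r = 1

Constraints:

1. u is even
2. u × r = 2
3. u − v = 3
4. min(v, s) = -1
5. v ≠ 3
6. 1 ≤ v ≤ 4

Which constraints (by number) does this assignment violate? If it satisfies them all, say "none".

1. u = 4 is even — OK.
2. u × r = 4 × 1 = 4, not 2 — violated.
3. u − v = 4 − 1 = 3 — OK.
4. min(1, 8) = 1, not -1 — violated.
5. v = 1, and 1 ≠ 3 — OK.
6. v = 1 lies in [1, 4] — OK.

Violated: 2 and 4.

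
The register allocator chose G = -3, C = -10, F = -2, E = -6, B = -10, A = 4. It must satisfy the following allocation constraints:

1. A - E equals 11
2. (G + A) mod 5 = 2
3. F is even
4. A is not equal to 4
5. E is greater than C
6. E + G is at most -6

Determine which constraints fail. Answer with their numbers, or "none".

1. A - E = 4 - (-6) = 10, not 11  no
2. G + A = 1; 1 mod 5 = 1, not 2  no
3. F = -2 is even  yes
4. A = 4, but 4 is required to differ  no
5. E = -6, C = -10; -6 > -10  yes
6. E + G = -6 + (-3) = -9; -9 ≤ -6  yes

Constraints 1, 2, 4 do not hold.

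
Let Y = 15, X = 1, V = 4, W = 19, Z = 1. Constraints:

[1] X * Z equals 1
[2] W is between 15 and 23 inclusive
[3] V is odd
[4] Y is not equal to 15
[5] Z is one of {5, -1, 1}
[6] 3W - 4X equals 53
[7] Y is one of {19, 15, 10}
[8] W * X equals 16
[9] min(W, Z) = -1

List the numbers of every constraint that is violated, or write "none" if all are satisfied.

Constraints 3, 4, 8, and 9 are violated.

[1] X * Z = 1 * 1 = 1 — holds.
[2] W = 19 lies in [15, 23] — holds.
[3] V = 4 is even — does not hold.
[4] Y = 15, but 15 is required to differ — does not hold.
[5] Z = 1 is in {5, -1, 1} — holds.
[6] 3W - 4X = 3(19) - 4(1) = 53 — holds.
[7] Y = 15 is in {19, 15, 10} — holds.
[8] W * X = 19 * 1 = 19, not 16 — does not hold.
[9] min(19, 1) = 1, not -1 — does not hold.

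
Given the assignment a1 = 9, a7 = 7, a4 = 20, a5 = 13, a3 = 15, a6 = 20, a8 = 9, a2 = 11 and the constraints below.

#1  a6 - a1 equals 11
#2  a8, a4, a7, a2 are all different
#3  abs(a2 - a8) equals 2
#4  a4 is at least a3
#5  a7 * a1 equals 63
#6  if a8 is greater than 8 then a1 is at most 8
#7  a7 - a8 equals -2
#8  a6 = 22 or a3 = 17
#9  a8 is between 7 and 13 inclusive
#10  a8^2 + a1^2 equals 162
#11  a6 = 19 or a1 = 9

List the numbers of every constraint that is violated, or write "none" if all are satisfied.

Constraints 6, 8 do not hold.

#1 a6 - a1 = 20 - 9 = 11  true
#2 values 9, 20, 7, 11 are pairwise distinct  true
#3 abs(11 - 9) = 2  true
#4 a4 = 20, a3 = 15; 20 ≥ 15  true
#5 a7 * a1 = 7 * 9 = 63  true
#6 a8 = 9 > 8, so we need a1 ≤ 8; but a1 = 9 > 8  false
#7 a7 - a8 = 7 - 9 = -2  true
#8 a6 = 20 ≠ 22 and a3 = 15 ≠ 17; both disjuncts false  false
#9 a8 = 9 lies in [7, 13]  true
#10 a8^2 + a1^2 = 9^2 + 9^2 = 81 + 81 = 162  true
#11 a6 = 20 ≠ 19, but a1 = 9 = 9 (second disjunct)  true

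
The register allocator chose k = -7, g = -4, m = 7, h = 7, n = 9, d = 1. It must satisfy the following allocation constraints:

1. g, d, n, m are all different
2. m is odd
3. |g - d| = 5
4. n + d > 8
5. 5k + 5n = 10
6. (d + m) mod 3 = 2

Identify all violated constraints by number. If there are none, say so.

1. values -4, 1, 9, 7 are pairwise distinct — satisfied.
2. m = 7 is odd — satisfied.
3. |-4 - 1| = 5 — satisfied.
4. n + d = 9 + 1 = 10; 10 > 8 — satisfied.
5. 5k + 5n = 5(-7) + 5(9) = 10 — satisfied.
6. d + m = 8; 8 mod 3 = 2 — satisfied.

No violations.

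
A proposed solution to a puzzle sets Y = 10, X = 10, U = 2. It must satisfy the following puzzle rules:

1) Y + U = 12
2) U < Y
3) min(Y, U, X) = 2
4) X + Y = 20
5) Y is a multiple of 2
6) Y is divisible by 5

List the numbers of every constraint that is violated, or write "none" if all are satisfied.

1) Y + U = 10 + 2 = 12 — holds.
2) U = 2, Y = 10; 2 < 10 — holds.
3) min(10, 2, 10) = 2 — holds.
4) X + Y = 10 + 10 = 20 — holds.
5) 10 / 2 = 5, so 2 divides 10 — holds.
6) 10 / 5 = 2, so 5 divides 10 — holds.

Yes — all constraints hold.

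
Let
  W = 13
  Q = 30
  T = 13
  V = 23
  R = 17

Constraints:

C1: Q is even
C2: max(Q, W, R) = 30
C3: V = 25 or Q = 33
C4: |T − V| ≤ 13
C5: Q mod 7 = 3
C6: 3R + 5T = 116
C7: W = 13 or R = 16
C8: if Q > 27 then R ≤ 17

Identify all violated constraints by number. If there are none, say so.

Constraints 3 and 5 do not hold.

C1: Q = 30 is even — holds.
C2: max(30, 13, 17) = 30 — holds.
C3: V = 23 ≠ 25 and Q = 30 ≠ 33; both disjuncts false — does not hold.
C4: |13 − 23| = 10; 10 ≤ 13 — holds.
C5: 30 mod 7 = 2, not 3 — does not hold.
C6: 3R + 5T = 3(17) + 5(13) = 116 — holds.
C7: W = 13 = 13 (first disjunct) — holds.
C8: Q = 30 > 27, so we need R ≤ 17; R = 17 ≤ 17 — holds.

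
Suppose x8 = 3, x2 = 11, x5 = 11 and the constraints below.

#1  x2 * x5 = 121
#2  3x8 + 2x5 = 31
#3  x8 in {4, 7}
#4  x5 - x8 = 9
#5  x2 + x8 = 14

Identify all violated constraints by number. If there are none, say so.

#1 x2 * x5 = 11 * 11 = 121 — holds.
#2 3x8 + 2x5 = 3(3) + 2(11) = 31 — holds.
#3 x8 = 3 is not in {4, 7} — does not hold.
#4 x5 - x8 = 11 - 3 = 8, not 9 — does not hold.
#5 x2 + x8 = 11 + 3 = 14 — holds.

Constraints 3, 4 are violated.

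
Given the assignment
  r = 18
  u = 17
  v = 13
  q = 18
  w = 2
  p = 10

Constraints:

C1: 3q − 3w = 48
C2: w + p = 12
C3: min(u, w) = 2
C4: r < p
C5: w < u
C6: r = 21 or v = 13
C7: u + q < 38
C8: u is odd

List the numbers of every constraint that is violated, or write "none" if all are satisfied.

C1: 3q − 3w = 3(18) − 3(2) = 48 — holds.
C2: w + p = 2 + 10 = 12 — holds.
C3: min(17, 2) = 2 — holds.
C4: r = 18, p = 10; 18 ≥ 10 (want <) — fails.
C5: w = 2, u = 17; 2 < 17 — holds.
C6: r = 18 ≠ 21, but v = 13 = 13 (second disjunct) — holds.
C7: u + q = 17 + 18 = 35; 35 < 38 — holds.
C8: u = 17 is odd — holds.

Constraint 4 is violated.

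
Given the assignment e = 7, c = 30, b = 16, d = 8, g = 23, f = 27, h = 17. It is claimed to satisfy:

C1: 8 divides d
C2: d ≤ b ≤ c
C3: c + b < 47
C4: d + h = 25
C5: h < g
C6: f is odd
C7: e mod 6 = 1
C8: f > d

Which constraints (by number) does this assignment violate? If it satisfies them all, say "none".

Yes — all constraints hold.

C1: 8 / 8 = 1, so 8 divides 8 — holds.
C2: values 8 ≤ 16 ≤ 30 — holds.
C3: c + b = 30 + 16 = 46; 46 < 47 — holds.
C4: d + h = 8 + 17 = 25 — holds.
C5: h = 17, g = 23; 17 < 23 — holds.
C6: f = 27 is odd — holds.
C7: 7 mod 6 = 1 — holds.
C8: f = 27, d = 8; 27 > 8 — holds.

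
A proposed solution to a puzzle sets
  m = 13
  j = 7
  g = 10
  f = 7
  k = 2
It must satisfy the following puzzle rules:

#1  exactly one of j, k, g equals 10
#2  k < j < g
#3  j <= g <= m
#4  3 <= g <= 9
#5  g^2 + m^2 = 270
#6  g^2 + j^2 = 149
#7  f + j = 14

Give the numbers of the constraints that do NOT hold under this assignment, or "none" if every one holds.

#1 j=7, k=2, g=10; 1 of them equals 10 — holds.
#2 values 2 < 7 < 10 — holds.
#3 values 7 <= 10 <= 13 — holds.
#4 g = 10 is outside [3, 9] — fails.
#5 g^2 + m^2 = 10^2 + 13^2 = 100 + 169 = 269, not 270 — fails.
#6 g^2 + j^2 = 10^2 + 7^2 = 100 + 49 = 149 — holds.
#7 f + j = 7 + 7 = 14 — holds.

No — constraints 4 and 5 are not satisfied.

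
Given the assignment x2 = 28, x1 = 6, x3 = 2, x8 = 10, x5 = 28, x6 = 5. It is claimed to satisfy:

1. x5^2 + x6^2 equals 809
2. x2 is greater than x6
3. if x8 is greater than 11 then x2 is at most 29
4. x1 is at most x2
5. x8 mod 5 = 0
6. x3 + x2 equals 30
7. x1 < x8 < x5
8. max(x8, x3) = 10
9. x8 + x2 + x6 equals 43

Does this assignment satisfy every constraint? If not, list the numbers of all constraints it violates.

Yes — all constraints hold.

1. x5^2 + x6^2 = 28^2 + 5^2 = 784 + 25 = 809 — OK.
2. x2 = 28, x6 = 5; 28 > 5 — OK.
3. x8 = 10, not > 11; antecedent false, conditional vacuously true — OK.
4. x1 = 6, x2 = 28; 6 ≤ 28 — OK.
5. 10 mod 5 = 0 — OK.
6. x3 + x2 = 2 + 28 = 30 — OK.
7. values 6 < 10 < 28 — OK.
8. max(10, 2) = 10 — OK.
9. x8 + x2 + x6 = 10 + 28 + 5 = 43 — OK.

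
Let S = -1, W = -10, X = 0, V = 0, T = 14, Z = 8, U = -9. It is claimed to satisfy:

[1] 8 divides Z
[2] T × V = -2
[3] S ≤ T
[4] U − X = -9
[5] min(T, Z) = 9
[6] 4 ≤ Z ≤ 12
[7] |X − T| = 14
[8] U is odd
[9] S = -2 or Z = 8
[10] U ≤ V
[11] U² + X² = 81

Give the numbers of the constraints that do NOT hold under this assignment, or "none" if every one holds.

No — constraints 2, 5 are not satisfied.

[1] 8 / 8 = 1, so 8 divides 8  OK
[2] T × V = 14 × 0 = 0, not -2  FAIL
[3] S = -1, T = 14; -1 ≤ 14  OK
[4] U − X = -9 − 0 = -9  OK
[5] min(14, 8) = 8, not 9  FAIL
[6] Z = 8 lies in [4, 12]  OK
[7] |0 − 14| = 14  OK
[8] U = -9 is odd  OK
[9] S = -1 ≠ -2, but Z = 8 = 8 (second disjunct)  OK
[10] U = -9, V = 0; -9 ≤ 0  OK
[11] U² + X² = (-9)² + 0² = 81 + 0 = 81  OK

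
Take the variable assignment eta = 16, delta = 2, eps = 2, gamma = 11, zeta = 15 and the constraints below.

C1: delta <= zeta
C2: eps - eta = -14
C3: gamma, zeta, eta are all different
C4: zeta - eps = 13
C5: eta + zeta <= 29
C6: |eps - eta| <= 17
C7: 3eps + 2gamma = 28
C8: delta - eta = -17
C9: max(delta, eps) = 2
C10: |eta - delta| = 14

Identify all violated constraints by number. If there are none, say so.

C1: delta = 2, zeta = 15; 2 ≤ 15  ✓
C2: eps - eta = 2 - 16 = -14  ✓
C3: values 11, 15, 16 are pairwise distinct  ✓
C4: zeta - eps = 15 - 2 = 13  ✓
C5: eta + zeta = 16 + 15 = 31; 31 > 29, bound 29 not met  ✗
C6: |2 - 16| = 14; 14 ≤ 17  ✓
C7: 3eps + 2gamma = 3(2) + 2(11) = 28  ✓
C8: delta - eta = 2 - 16 = -14, not -17  ✗
C9: max(2, 2) = 2  ✓
C10: |16 - 2| = 14  ✓

Constraints 5, 8 do not hold.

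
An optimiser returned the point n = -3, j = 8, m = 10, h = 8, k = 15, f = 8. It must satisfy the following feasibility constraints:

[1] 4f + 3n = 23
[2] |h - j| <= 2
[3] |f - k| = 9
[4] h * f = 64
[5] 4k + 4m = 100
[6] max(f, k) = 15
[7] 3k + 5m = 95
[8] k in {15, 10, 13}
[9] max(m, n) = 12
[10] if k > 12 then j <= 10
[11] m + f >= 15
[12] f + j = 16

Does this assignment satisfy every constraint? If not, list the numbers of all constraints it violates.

[1] 4f + 3n = 4(8) + 3(-3) = 23  holds
[2] |8 - 8| = 0; 0 ≤ 2  holds
[3] |8 - 15| = 7, not 9  fails
[4] h * f = 8 * 8 = 64  holds
[5] 4k + 4m = 4(15) + 4(10) = 100  holds
[6] max(8, 15) = 15  holds
[7] 3k + 5m = 3(15) + 5(10) = 95  holds
[8] k = 15 is in {15, 10, 13}  holds
[9] max(10, -3) = 10, not 12  fails
[10] k = 15 > 12, so we need j ≤ 10; j = 8 ≤ 10  holds
[11] m + f = 10 + 8 = 18; 18 ≥ 15  holds
[12] f + j = 8 + 8 = 16  holds

No — constraints 3 and 9 are not satisfied.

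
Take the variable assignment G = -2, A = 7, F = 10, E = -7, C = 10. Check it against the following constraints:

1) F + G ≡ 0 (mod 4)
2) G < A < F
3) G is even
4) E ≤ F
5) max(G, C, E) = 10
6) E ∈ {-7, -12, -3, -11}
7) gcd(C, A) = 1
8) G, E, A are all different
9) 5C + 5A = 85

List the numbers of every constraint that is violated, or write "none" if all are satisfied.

1) F + G = 8; 8 mod 4 = 0 — satisfied.
2) values -2 < 7 < 10 — satisfied.
3) G = -2 is even — satisfied.
4) E = -7, F = 10; -7 ≤ 10 — satisfied.
5) max(-2, 10, -7) = 10 — satisfied.
6) E = -7 is in {-7, -12, -3, -11} — satisfied.
7) gcd(10, 7) = 1 — satisfied.
8) values -2, -7, 7 are pairwise distinct — satisfied.
9) 5C + 5A = 5(10) + 5(7) = 85 — satisfied.

Yes — all constraints hold.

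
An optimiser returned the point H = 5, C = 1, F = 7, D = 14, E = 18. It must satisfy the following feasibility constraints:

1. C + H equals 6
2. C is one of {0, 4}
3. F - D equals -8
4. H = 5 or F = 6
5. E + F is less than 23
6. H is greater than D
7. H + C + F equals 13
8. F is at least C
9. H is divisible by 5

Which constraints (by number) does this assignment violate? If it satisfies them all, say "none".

1. C + H = 1 + 5 = 6 — holds.
2. C = 1 is not in {0, 4} — fails.
3. F - D = 7 - 14 = -7, not -8 — fails.
4. H = 5 = 5 (first disjunct) — holds.
5. E + F = 18 + 7 = 25; 25 ≥ 23, bound 23 not met — fails.
6. H = 5, D = 14; 5 ≤ 14 (want >) — fails.
7. H + C + F = 5 + 1 + 7 = 13 — holds.
8. F = 7, C = 1; 7 ≥ 1 — holds.
9. 5 / 5 = 1, so 5 divides 5 — holds.

Constraints 2, 3, 5, and 6 do not hold.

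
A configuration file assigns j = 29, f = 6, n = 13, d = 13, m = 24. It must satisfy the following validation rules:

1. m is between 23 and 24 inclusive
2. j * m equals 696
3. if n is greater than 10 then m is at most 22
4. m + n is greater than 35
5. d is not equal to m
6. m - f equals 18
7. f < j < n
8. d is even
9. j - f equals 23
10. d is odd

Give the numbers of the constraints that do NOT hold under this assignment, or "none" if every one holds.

1. m = 24 lies in [23, 24]  true
2. j * m = 29 * 24 = 696  true
3. n = 13 > 10, so we need m ≤ 22; but m = 24 > 22  false
4. m + n = 24 + 13 = 37; 37 > 35  true
5. d = 13, m = 24; distinct  true
6. m - f = 24 - 6 = 18  true
7. values 6, 29, 13; j = 29 is not < n = 13  false
8. d = 13 is odd  false
9. j - f = 29 - 6 = 23  true
10. d = 13 is odd  true

Violated: 3, 7, 8.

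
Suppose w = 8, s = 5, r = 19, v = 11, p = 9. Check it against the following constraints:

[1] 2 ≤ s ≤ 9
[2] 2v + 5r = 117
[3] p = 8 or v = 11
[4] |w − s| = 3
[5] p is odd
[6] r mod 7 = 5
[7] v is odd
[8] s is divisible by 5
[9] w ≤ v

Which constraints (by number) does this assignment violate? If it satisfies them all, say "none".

[1] s = 5 lies in [2, 9] — holds.
[2] 2v + 5r = 2(11) + 5(19) = 117 — holds.
[3] p = 9 ≠ 8, but v = 11 = 11 (second disjunct) — holds.
[4] |8 − 5| = 3 — holds.
[5] p = 9 is odd — holds.
[6] 19 mod 7 = 5 — holds.
[7] v = 11 is odd — holds.
[8] 5 / 5 = 1, so 5 divides 5 — holds.
[9] w = 8, v = 11; 8 ≤ 11 — holds.

The assignment satisfies every constraint.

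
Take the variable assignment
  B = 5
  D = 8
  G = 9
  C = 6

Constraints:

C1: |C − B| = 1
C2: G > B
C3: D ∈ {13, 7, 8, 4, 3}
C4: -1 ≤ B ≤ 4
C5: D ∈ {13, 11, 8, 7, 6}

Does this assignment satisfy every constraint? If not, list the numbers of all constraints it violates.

Constraint 4 is violated.

C1: |6 − 5| = 1 — holds.
C2: G = 9, B = 5; 9 > 5 — holds.
C3: D = 8 is in {13, 7, 8, 4, 3} — holds.
C4: B = 5 is outside [-1, 4] — fails.
C5: D = 8 is in {13, 11, 8, 7, 6} — holds.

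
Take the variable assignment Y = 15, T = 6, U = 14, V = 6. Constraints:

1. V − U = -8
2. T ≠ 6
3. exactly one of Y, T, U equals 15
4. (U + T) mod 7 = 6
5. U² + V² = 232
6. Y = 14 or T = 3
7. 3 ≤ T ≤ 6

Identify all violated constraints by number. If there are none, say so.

1. V − U = 6 − 14 = -8  OK
2. T = 6, but 6 is required to differ  FAIL
3. Y=15, T=6, U=14; 1 of them equals 15  OK
4. U + T = 20; 20 mod 7 = 6  OK
5. U² + V² = 14² + 6² = 196 + 36 = 232  OK
6. Y = 15 ≠ 14 and T = 6 ≠ 3; both disjuncts false  FAIL
7. T = 6 lies in [3, 6]  OK

Constraints 2, 6 do not hold.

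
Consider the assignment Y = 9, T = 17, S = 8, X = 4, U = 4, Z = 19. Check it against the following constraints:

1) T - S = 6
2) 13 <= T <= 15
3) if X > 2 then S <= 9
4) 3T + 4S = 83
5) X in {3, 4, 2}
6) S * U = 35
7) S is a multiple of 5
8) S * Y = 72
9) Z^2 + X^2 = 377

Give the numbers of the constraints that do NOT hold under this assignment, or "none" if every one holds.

The assignment fails constraints 1, 2, 6, 7.

1) T - S = 17 - 8 = 9, not 6  ✘
2) T = 17 is outside [13, 15]  ✘
3) X = 4 > 2, so we need S ≤ 9; S = 8 ≤ 9  ✔
4) 3T + 4S = 3(17) + 4(8) = 83  ✔
5) X = 4 is in {3, 4, 2}  ✔
6) S * U = 8 * 4 = 32, not 35  ✘
7) 8 = 5*1 + 3, so 5 does not divide 8  ✘
8) S * Y = 8 * 9 = 72  ✔
9) Z^2 + X^2 = 19^2 + 4^2 = 361 + 16 = 377  ✔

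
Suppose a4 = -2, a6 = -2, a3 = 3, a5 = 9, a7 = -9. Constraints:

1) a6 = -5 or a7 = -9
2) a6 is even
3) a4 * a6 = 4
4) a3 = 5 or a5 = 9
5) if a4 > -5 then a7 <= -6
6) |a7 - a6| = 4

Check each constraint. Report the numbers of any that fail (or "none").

1) a6 = -2 ≠ -5, but a7 = -9 = -9 (second disjunct)  ✓
2) a6 = -2 is even  ✓
3) a4 * a6 = -2 * (-2) = 4  ✓
4) a3 = 3 ≠ 5, but a5 = 9 = 9 (second disjunct)  ✓
5) a4 = -2 > -5, so we need a7 ≤ -6; a7 = -9 ≤ -6  ✓
6) |-9 - (-2)| = 7, not 4  ✗

Constraint 6 is violated.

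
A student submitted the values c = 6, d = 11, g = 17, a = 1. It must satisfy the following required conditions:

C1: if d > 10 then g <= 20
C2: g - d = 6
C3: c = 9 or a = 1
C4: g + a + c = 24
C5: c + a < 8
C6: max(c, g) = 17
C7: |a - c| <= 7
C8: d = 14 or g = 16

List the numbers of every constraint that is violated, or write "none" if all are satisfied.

Violated: 8.

C1: d = 11 > 10, so we need g ≤ 20; g = 17 ≤ 20 — satisfied.
C2: g - d = 17 - 11 = 6 — satisfied.
C3: c = 6 ≠ 9, but a = 1 = 1 (second disjunct) — satisfied.
C4: g + a + c = 17 + 1 + 6 = 24 — satisfied.
C5: c + a = 6 + 1 = 7; 7 < 8 — satisfied.
C6: max(6, 17) = 17 — satisfied.
C7: |1 - 6| = 5; 5 ≤ 7 — satisfied.
C8: d = 11 ≠ 14 and g = 17 ≠ 16; both disjuncts false — violated.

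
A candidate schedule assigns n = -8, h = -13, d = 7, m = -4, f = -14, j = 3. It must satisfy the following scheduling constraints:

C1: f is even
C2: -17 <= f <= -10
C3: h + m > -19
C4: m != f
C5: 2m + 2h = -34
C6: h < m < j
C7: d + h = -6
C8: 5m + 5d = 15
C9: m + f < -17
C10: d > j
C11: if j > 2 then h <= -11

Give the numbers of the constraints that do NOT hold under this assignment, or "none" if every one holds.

The assignment satisfies every constraint.

C1: f = -14 is even  true
C2: f = -14 lies in [-17, -10]  true
C3: h + m = -13 + (-4) = -17; -17 > -19  true
C4: m = -4, f = -14; distinct  true
C5: 2m + 2h = 2(-4) + 2(-13) = -34  true
C6: values -13 < -4 < 3  true
C7: d + h = 7 + (-13) = -6  true
C8: 5m + 5d = 5(-4) + 5(7) = 15  true
C9: m + f = -4 + (-14) = -18; -18 < -17  true
C10: d = 7, j = 3; 7 > 3  true
C11: j = 3 > 2, so we need h ≤ -11; h = -13 ≤ -11  true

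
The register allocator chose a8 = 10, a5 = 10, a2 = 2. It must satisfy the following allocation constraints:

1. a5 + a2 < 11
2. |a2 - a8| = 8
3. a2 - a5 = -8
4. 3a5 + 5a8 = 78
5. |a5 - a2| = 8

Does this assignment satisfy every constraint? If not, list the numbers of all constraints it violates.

The assignment fails constraints 1 and 4.

1. a5 + a2 = 10 + 2 = 12; 12 ≥ 11, bound 11 not met  ✘
2. |2 - 10| = 8  ✔
3. a2 - a5 = 2 - 10 = -8  ✔
4. 3a5 + 5a8 = 3(10) + 5(10) = 80, not 78  ✘
5. |10 - 2| = 8  ✔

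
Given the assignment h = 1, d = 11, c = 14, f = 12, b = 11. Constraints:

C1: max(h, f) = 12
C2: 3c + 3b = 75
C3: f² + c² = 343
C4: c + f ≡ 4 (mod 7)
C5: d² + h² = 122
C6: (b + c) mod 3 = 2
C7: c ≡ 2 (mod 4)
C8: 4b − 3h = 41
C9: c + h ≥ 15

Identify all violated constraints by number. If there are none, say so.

C1: max(1, 12) = 12 — holds.
C2: 3c + 3b = 3(14) + 3(11) = 75 — holds.
C3: f² + c² = 12² + 14² = 144 + 196 = 340, not 343 — does not hold.
C4: c + f = 26; 26 mod 7 = 5, not 4 — does not hold.
C5: d² + h² = 11² + 1² = 121 + 1 = 122 — holds.
C6: b + c = 25; 25 mod 3 = 1, not 2 — does not hold.
C7: 14 mod 4 = 2 — holds.
C8: 4b − 3h = 4(11) − 3(1) = 41 — holds.
C9: c + h = 14 + 1 = 15; 15 ≥ 15 — holds.

Constraints 3, 4, and 6 do not hold.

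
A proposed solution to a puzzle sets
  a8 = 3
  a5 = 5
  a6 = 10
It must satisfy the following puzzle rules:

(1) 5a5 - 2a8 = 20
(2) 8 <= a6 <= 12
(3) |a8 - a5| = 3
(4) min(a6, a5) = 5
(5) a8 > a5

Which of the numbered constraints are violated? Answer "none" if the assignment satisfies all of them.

Constraints 1, 3, and 5 are violated.

(1) 5a5 - 2a8 = 5(5) - 2(3) = 19, not 20 — does not hold.
(2) a6 = 10 lies in [8, 12] — holds.
(3) |3 - 5| = 2, not 3 — does not hold.
(4) min(10, 5) = 5 — holds.
(5) a8 = 3, a5 = 5; 3 ≤ 5 (want >) — does not hold.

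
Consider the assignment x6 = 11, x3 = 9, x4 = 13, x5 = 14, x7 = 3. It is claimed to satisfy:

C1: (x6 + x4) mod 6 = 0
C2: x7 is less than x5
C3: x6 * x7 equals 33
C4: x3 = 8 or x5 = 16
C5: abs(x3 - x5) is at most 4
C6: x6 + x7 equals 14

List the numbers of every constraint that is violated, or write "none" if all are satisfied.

Violated: 4 and 5.

C1: x6 + x4 = 24; 24 mod 6 = 0 — holds.
C2: x7 = 3, x5 = 14; 3 < 14 — holds.
C3: x6 * x7 = 11 * 3 = 33 — holds.
C4: x3 = 9 ≠ 8 and x5 = 14 ≠ 16; both disjuncts false — fails.
C5: abs(9 - 14) = 5; 5 > 4, exceeds bound 4 — fails.
C6: x6 + x7 = 11 + 3 = 14 — holds.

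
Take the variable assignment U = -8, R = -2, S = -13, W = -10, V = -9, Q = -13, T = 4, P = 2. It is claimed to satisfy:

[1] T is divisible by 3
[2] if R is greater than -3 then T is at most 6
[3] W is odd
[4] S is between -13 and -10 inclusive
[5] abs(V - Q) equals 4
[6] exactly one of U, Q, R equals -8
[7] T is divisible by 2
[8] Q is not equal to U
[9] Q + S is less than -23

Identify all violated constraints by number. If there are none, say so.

[1] 4 = 3*1 + 1, so 3 does not divide 4 — fails.
[2] R = -2 > -3, so we need T ≤ 6; T = 4 ≤ 6 — holds.
[3] W = -10 is even — fails.
[4] S = -13 lies in [-13, -10] — holds.
[5] abs(-9 - (-13)) = 4 — holds.
[6] U=-8, Q=-13, R=-2; 1 of them equals -8 — holds.
[7] 4 / 2 = 2, so 2 divides 4 — holds.
[8] Q = -13, U = -8; distinct — holds.
[9] Q + S = -13 + (-13) = -26; -26 < -23 — holds.

No — constraints 1 and 3 are not satisfied.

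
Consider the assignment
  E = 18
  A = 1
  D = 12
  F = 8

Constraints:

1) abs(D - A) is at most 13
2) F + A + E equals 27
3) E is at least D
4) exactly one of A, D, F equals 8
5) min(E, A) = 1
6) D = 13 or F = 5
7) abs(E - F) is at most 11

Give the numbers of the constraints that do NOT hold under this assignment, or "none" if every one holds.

1) abs(12 - 1) = 11; 11 ≤ 13  yes
2) F + A + E = 8 + 1 + 18 = 27  yes
3) E = 18, D = 12; 18 ≥ 12  yes
4) A=1, D=12, F=8; 1 of them equals 8  yes
5) min(18, 1) = 1  yes
6) D = 12 ≠ 13 and F = 8 ≠ 5; both disjuncts false  no
7) abs(18 - 8) = 10; 10 ≤ 11  yes

The assignment fails constraint 6.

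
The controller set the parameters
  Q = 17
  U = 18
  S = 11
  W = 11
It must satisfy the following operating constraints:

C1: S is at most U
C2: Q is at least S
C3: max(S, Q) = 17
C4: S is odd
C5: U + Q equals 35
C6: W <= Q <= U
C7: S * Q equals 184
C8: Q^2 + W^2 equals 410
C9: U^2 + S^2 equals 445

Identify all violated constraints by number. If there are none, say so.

Constraint 7 is violated.

C1: S = 11, U = 18; 11 ≤ 18 — satisfied.
C2: Q = 17, S = 11; 17 ≥ 11 — satisfied.
C3: max(11, 17) = 17 — satisfied.
C4: S = 11 is odd — satisfied.
C5: U + Q = 18 + 17 = 35 — satisfied.
C6: values 11 <= 17 <= 18 — satisfied.
C7: S * Q = 11 * 17 = 187, not 184 — violated.
C8: Q^2 + W^2 = 17^2 + 11^2 = 289 + 121 = 410 — satisfied.
C9: U^2 + S^2 = 18^2 + 11^2 = 324 + 121 = 445 — satisfied.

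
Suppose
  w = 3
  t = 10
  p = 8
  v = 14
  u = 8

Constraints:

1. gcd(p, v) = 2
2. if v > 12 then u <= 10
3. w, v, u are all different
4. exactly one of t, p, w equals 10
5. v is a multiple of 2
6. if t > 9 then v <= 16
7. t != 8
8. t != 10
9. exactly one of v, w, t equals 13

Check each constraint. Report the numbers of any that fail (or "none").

The assignment fails constraints 8 and 9.

1. gcd(8, 14) = 2 — satisfied.
2. v = 14 > 12, so we need u ≤ 10; u = 8 ≤ 10 — satisfied.
3. values 3, 14, 8 are pairwise distinct — satisfied.
4. t=10, p=8, w=3; 1 of them equals 10 — satisfied.
5. 14 / 2 = 7, so 2 divides 14 — satisfied.
6. t = 10 > 9, so we need v ≤ 16; v = 14 ≤ 16 — satisfied.
7. t = 10, and 10 ≠ 8 — satisfied.
8. t = 10, but 10 is required to differ — violated.
9. v=14, w=3, t=10; 0 of them equal 13, not exactly one — violated.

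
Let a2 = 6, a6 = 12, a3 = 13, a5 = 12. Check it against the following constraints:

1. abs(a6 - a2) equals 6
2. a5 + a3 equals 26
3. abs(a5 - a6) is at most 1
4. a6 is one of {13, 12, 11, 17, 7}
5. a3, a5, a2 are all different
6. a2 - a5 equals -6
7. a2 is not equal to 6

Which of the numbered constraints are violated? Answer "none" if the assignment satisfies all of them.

1. abs(12 - 6) = 6 — holds.
2. a5 + a3 = 12 + 13 = 25, not 26 — fails.
3. abs(12 - 12) = 0; 0 ≤ 1 — holds.
4. a6 = 12 is in {13, 12, 11, 17, 7} — holds.
5. values 13, 12, 6 are pairwise distinct — holds.
6. a2 - a5 = 6 - 12 = -6 — holds.
7. a2 = 6, but 6 is required to differ — fails.

The assignment fails constraints 2, 7.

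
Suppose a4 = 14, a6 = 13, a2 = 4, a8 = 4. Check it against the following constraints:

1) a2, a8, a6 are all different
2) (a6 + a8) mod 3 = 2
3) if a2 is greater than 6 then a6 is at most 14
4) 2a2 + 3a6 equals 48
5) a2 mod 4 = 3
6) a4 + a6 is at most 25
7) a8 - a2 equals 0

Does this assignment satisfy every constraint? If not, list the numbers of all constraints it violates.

1) a2 = a8 = 4, not all different — fails.
2) a6 + a8 = 17; 17 mod 3 = 2 — holds.
3) a2 = 4, not > 6; antecedent false, conditional vacuously true — holds.
4) 2a2 + 3a6 = 2(4) + 3(13) = 47, not 48 — fails.
5) 4 mod 4 = 0, not 3 — fails.
6) a4 + a6 = 14 + 13 = 27; 27 > 25, bound 25 not met — fails.
7) a8 - a2 = 4 - 4 = 0 — holds.

Constraints 1, 4, 5, 6 do not hold.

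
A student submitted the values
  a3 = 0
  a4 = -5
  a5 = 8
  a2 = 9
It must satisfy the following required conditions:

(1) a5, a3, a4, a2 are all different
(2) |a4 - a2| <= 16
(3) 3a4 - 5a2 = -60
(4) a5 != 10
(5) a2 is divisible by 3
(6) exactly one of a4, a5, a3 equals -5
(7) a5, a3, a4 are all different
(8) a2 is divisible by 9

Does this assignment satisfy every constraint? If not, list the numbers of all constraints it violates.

All constraints are satisfied.

(1) values 8, 0, -5, 9 are pairwise distinct  OK
(2) |-5 - 9| = 14; 14 ≤ 16  OK
(3) 3a4 - 5a2 = 3(-5) - 5(9) = -60  OK
(4) a5 = 8, and 8 ≠ 10  OK
(5) 9 / 3 = 3, so 3 divides 9  OK
(6) a4=-5, a5=8, a3=0; 1 of them equals -5  OK
(7) values 8, 0, -5 are pairwise distinct  OK
(8) 9 / 9 = 1, so 9 divides 9  OK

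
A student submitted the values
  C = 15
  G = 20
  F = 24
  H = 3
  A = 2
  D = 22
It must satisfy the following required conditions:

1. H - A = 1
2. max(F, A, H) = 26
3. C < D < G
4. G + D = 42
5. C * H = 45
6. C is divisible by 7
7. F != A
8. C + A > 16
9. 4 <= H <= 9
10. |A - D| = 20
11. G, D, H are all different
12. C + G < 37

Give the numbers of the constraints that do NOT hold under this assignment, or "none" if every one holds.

Constraints 2, 3, 6, 9 are violated.

1. H - A = 3 - 2 = 1 — holds.
2. max(24, 2, 3) = 24, not 26 — does not hold.
3. values 15, 22, 20; D = 22 is not < G = 20 — does not hold.
4. G + D = 20 + 22 = 42 — holds.
5. C * H = 15 * 3 = 45 — holds.
6. 15 = 7*2 + 1, so 7 does not divide 15 — does not hold.
7. F = 24, A = 2; distinct — holds.
8. C + A = 15 + 2 = 17; 17 > 16 — holds.
9. H = 3 is outside [4, 9] — does not hold.
10. |2 - 22| = 20 — holds.
11. values 20, 22, 3 are pairwise distinct — holds.
12. C + G = 15 + 20 = 35; 35 < 37 — holds.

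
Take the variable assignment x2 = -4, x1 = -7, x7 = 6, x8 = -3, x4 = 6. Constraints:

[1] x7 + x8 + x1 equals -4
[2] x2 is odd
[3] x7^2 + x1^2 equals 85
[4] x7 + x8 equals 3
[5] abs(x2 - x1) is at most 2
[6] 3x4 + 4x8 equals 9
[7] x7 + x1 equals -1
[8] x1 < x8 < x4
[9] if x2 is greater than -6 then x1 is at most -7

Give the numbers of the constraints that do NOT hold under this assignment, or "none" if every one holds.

[1] x7 + x8 + x1 = 6 + (-3) + (-7) = -4  true
[2] x2 = -4 is even  false
[3] x7^2 + x1^2 = 6^2 + (-7)^2 = 36 + 49 = 85  true
[4] x7 + x8 = 6 + (-3) = 3  true
[5] abs(-4 - (-7)) = 3; 3 > 2, exceeds bound 2  false
[6] 3x4 + 4x8 = 3(6) + 4(-3) = 6, not 9  false
[7] x7 + x1 = 6 + (-7) = -1  true
[8] values -7 < -3 < 6  true
[9] x2 = -4 > -6, so we need x1 ≤ -7; x1 = -7 ≤ -7  true

Violated: 2, 5, 6.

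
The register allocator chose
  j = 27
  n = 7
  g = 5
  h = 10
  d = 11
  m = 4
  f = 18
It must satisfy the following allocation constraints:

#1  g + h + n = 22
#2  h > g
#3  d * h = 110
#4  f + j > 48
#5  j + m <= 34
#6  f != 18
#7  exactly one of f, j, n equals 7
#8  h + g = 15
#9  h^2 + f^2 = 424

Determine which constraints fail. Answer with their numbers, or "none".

#1 g + h + n = 5 + 10 + 7 = 22  OK
#2 h = 10, g = 5; 10 > 5  OK
#3 d * h = 11 * 10 = 110  OK
#4 f + j = 18 + 27 = 45; 45 ≤ 48, bound 48 not met  FAIL
#5 j + m = 27 + 4 = 31; 31 ≤ 34  OK
#6 f = 18, but 18 is required to differ  FAIL
#7 f=18, j=27, n=7; 1 of them equals 7  OK
#8 h + g = 10 + 5 = 15  OK
#9 h^2 + f^2 = 10^2 + 18^2 = 100 + 324 = 424  OK

Violated: 4 and 6.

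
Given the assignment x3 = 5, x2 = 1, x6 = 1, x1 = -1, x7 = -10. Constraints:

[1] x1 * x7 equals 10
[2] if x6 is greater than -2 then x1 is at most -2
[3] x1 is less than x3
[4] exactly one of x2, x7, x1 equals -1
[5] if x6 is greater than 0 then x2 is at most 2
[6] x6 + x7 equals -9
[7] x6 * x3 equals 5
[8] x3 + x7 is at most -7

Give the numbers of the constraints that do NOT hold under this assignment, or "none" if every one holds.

[1] x1 * x7 = -1 * (-10) = 10  ✓
[2] x6 = 1 > -2, so we need x1 ≤ -2; but x1 = -1 > -2  ✗
[3] x1 = -1, x3 = 5; -1 < 5  ✓
[4] x2=1, x7=-10, x1=-1; 1 of them equals -1  ✓
[5] x6 = 1 > 0, so we need x2 ≤ 2; x2 = 1 ≤ 2  ✓
[6] x6 + x7 = 1 + (-10) = -9  ✓
[7] x6 * x3 = 1 * 5 = 5  ✓
[8] x3 + x7 = 5 + (-10) = -5; -5 > -7, bound -7 not met  ✗

No — constraints 2, 8 are not satisfied.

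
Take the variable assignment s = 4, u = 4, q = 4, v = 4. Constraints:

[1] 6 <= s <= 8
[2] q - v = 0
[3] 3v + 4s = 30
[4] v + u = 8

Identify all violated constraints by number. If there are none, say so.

[1] s = 4 is outside [6, 8] — violated.
[2] q - v = 4 - 4 = 0 — OK.
[3] 3v + 4s = 3(4) + 4(4) = 28, not 30 — violated.
[4] v + u = 4 + 4 = 8 — OK.

Constraints 1 and 3 are violated.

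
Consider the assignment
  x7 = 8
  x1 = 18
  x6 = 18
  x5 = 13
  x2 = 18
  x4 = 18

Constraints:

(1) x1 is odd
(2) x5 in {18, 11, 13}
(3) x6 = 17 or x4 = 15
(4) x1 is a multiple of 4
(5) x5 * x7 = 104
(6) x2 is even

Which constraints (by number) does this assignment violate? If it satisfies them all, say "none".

Violated: 1, 3, 4.

(1) x1 = 18 is even  ✘
(2) x5 = 13 is in {18, 11, 13}  ✔
(3) x6 = 18 ≠ 17 and x4 = 18 ≠ 15; both disjuncts false  ✘
(4) 18 = 4*4 + 2, so 4 does not divide 18  ✘
(5) x5 * x7 = 13 * 8 = 104  ✔
(6) x2 = 18 is even  ✔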